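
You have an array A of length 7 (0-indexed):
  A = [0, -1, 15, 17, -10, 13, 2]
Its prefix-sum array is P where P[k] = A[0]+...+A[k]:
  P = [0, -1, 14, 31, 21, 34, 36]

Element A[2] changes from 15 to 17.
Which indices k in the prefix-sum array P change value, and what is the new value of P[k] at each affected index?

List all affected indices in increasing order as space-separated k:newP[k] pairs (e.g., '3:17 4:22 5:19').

P[k] = A[0] + ... + A[k]
P[k] includes A[2] iff k >= 2
Affected indices: 2, 3, ..., 6; delta = 2
  P[2]: 14 + 2 = 16
  P[3]: 31 + 2 = 33
  P[4]: 21 + 2 = 23
  P[5]: 34 + 2 = 36
  P[6]: 36 + 2 = 38

Answer: 2:16 3:33 4:23 5:36 6:38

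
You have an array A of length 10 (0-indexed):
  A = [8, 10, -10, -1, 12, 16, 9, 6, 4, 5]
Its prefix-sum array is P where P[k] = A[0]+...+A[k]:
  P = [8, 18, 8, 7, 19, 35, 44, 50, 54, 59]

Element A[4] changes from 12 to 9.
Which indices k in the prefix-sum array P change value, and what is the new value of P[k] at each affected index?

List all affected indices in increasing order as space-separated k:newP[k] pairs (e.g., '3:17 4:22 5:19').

Answer: 4:16 5:32 6:41 7:47 8:51 9:56

Derivation:
P[k] = A[0] + ... + A[k]
P[k] includes A[4] iff k >= 4
Affected indices: 4, 5, ..., 9; delta = -3
  P[4]: 19 + -3 = 16
  P[5]: 35 + -3 = 32
  P[6]: 44 + -3 = 41
  P[7]: 50 + -3 = 47
  P[8]: 54 + -3 = 51
  P[9]: 59 + -3 = 56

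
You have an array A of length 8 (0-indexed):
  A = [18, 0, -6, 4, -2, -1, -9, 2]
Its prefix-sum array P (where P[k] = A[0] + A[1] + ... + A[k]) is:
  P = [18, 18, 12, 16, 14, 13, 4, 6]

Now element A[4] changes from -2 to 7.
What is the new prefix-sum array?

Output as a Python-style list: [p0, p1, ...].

Answer: [18, 18, 12, 16, 23, 22, 13, 15]

Derivation:
Change: A[4] -2 -> 7, delta = 9
P[k] for k < 4: unchanged (A[4] not included)
P[k] for k >= 4: shift by delta = 9
  P[0] = 18 + 0 = 18
  P[1] = 18 + 0 = 18
  P[2] = 12 + 0 = 12
  P[3] = 16 + 0 = 16
  P[4] = 14 + 9 = 23
  P[5] = 13 + 9 = 22
  P[6] = 4 + 9 = 13
  P[7] = 6 + 9 = 15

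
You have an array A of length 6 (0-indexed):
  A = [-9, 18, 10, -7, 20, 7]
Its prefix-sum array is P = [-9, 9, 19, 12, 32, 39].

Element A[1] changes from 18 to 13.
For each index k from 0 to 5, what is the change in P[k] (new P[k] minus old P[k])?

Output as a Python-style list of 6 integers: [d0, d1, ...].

Element change: A[1] 18 -> 13, delta = -5
For k < 1: P[k] unchanged, delta_P[k] = 0
For k >= 1: P[k] shifts by exactly -5
Delta array: [0, -5, -5, -5, -5, -5]

Answer: [0, -5, -5, -5, -5, -5]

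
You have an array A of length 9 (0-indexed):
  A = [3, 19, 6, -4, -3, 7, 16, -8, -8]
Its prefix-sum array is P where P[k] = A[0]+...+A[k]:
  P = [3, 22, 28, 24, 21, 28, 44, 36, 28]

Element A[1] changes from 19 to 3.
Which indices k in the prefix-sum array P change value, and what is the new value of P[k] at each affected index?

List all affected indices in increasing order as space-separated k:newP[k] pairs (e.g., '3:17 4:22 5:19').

P[k] = A[0] + ... + A[k]
P[k] includes A[1] iff k >= 1
Affected indices: 1, 2, ..., 8; delta = -16
  P[1]: 22 + -16 = 6
  P[2]: 28 + -16 = 12
  P[3]: 24 + -16 = 8
  P[4]: 21 + -16 = 5
  P[5]: 28 + -16 = 12
  P[6]: 44 + -16 = 28
  P[7]: 36 + -16 = 20
  P[8]: 28 + -16 = 12

Answer: 1:6 2:12 3:8 4:5 5:12 6:28 7:20 8:12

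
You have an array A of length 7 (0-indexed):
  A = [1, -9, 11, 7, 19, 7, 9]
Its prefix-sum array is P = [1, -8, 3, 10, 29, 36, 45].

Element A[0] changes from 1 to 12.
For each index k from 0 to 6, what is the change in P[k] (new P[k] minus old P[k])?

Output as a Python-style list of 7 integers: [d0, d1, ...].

Element change: A[0] 1 -> 12, delta = 11
For k < 0: P[k] unchanged, delta_P[k] = 0
For k >= 0: P[k] shifts by exactly 11
Delta array: [11, 11, 11, 11, 11, 11, 11]

Answer: [11, 11, 11, 11, 11, 11, 11]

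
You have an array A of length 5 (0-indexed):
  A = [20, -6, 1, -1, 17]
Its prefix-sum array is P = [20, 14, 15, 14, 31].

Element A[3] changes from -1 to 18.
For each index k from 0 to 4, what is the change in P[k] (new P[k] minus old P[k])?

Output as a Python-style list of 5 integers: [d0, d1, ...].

Answer: [0, 0, 0, 19, 19]

Derivation:
Element change: A[3] -1 -> 18, delta = 19
For k < 3: P[k] unchanged, delta_P[k] = 0
For k >= 3: P[k] shifts by exactly 19
Delta array: [0, 0, 0, 19, 19]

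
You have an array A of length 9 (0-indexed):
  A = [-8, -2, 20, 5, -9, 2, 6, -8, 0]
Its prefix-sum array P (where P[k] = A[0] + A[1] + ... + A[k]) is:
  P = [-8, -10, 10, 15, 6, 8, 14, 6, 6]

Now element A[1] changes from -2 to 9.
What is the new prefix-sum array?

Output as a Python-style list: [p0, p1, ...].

Change: A[1] -2 -> 9, delta = 11
P[k] for k < 1: unchanged (A[1] not included)
P[k] for k >= 1: shift by delta = 11
  P[0] = -8 + 0 = -8
  P[1] = -10 + 11 = 1
  P[2] = 10 + 11 = 21
  P[3] = 15 + 11 = 26
  P[4] = 6 + 11 = 17
  P[5] = 8 + 11 = 19
  P[6] = 14 + 11 = 25
  P[7] = 6 + 11 = 17
  P[8] = 6 + 11 = 17

Answer: [-8, 1, 21, 26, 17, 19, 25, 17, 17]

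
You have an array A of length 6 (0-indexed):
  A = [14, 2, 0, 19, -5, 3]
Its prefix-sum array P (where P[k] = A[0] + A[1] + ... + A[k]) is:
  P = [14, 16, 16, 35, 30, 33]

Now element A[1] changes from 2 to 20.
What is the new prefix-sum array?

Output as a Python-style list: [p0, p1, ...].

Answer: [14, 34, 34, 53, 48, 51]

Derivation:
Change: A[1] 2 -> 20, delta = 18
P[k] for k < 1: unchanged (A[1] not included)
P[k] for k >= 1: shift by delta = 18
  P[0] = 14 + 0 = 14
  P[1] = 16 + 18 = 34
  P[2] = 16 + 18 = 34
  P[3] = 35 + 18 = 53
  P[4] = 30 + 18 = 48
  P[5] = 33 + 18 = 51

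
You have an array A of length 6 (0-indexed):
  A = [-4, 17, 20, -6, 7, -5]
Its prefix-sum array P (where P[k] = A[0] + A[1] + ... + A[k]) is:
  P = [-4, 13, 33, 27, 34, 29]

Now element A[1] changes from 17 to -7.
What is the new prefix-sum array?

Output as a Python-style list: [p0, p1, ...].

Answer: [-4, -11, 9, 3, 10, 5]

Derivation:
Change: A[1] 17 -> -7, delta = -24
P[k] for k < 1: unchanged (A[1] not included)
P[k] for k >= 1: shift by delta = -24
  P[0] = -4 + 0 = -4
  P[1] = 13 + -24 = -11
  P[2] = 33 + -24 = 9
  P[3] = 27 + -24 = 3
  P[4] = 34 + -24 = 10
  P[5] = 29 + -24 = 5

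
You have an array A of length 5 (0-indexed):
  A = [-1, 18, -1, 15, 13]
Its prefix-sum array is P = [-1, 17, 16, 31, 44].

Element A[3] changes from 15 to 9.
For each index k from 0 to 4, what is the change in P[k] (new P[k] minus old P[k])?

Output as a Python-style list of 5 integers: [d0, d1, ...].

Answer: [0, 0, 0, -6, -6]

Derivation:
Element change: A[3] 15 -> 9, delta = -6
For k < 3: P[k] unchanged, delta_P[k] = 0
For k >= 3: P[k] shifts by exactly -6
Delta array: [0, 0, 0, -6, -6]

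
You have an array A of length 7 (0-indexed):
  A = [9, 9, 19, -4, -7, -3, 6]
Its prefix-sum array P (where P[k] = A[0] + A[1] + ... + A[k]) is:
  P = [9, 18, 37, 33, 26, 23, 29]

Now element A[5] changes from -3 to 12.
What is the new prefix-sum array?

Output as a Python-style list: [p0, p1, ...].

Change: A[5] -3 -> 12, delta = 15
P[k] for k < 5: unchanged (A[5] not included)
P[k] for k >= 5: shift by delta = 15
  P[0] = 9 + 0 = 9
  P[1] = 18 + 0 = 18
  P[2] = 37 + 0 = 37
  P[3] = 33 + 0 = 33
  P[4] = 26 + 0 = 26
  P[5] = 23 + 15 = 38
  P[6] = 29 + 15 = 44

Answer: [9, 18, 37, 33, 26, 38, 44]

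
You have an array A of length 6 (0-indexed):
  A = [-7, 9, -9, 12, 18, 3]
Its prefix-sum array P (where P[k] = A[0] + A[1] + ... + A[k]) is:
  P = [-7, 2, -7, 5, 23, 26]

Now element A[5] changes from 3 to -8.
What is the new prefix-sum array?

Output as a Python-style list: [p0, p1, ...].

Change: A[5] 3 -> -8, delta = -11
P[k] for k < 5: unchanged (A[5] not included)
P[k] for k >= 5: shift by delta = -11
  P[0] = -7 + 0 = -7
  P[1] = 2 + 0 = 2
  P[2] = -7 + 0 = -7
  P[3] = 5 + 0 = 5
  P[4] = 23 + 0 = 23
  P[5] = 26 + -11 = 15

Answer: [-7, 2, -7, 5, 23, 15]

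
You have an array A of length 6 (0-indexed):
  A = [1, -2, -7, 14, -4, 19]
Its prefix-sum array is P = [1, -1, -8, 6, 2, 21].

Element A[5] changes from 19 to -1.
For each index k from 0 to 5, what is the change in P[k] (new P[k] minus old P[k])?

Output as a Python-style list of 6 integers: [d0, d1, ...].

Element change: A[5] 19 -> -1, delta = -20
For k < 5: P[k] unchanged, delta_P[k] = 0
For k >= 5: P[k] shifts by exactly -20
Delta array: [0, 0, 0, 0, 0, -20]

Answer: [0, 0, 0, 0, 0, -20]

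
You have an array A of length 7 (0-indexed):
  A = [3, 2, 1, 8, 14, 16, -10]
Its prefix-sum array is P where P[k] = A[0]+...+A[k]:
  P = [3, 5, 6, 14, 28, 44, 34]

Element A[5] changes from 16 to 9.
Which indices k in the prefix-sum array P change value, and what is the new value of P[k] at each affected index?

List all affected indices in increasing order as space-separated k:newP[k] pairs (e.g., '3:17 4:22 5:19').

Answer: 5:37 6:27

Derivation:
P[k] = A[0] + ... + A[k]
P[k] includes A[5] iff k >= 5
Affected indices: 5, 6, ..., 6; delta = -7
  P[5]: 44 + -7 = 37
  P[6]: 34 + -7 = 27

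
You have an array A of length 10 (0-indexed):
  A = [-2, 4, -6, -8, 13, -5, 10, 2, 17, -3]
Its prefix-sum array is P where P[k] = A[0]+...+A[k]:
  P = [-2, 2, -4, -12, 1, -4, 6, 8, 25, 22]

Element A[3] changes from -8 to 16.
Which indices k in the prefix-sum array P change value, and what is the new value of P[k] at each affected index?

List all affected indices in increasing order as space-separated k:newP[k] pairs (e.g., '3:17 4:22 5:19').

Answer: 3:12 4:25 5:20 6:30 7:32 8:49 9:46

Derivation:
P[k] = A[0] + ... + A[k]
P[k] includes A[3] iff k >= 3
Affected indices: 3, 4, ..., 9; delta = 24
  P[3]: -12 + 24 = 12
  P[4]: 1 + 24 = 25
  P[5]: -4 + 24 = 20
  P[6]: 6 + 24 = 30
  P[7]: 8 + 24 = 32
  P[8]: 25 + 24 = 49
  P[9]: 22 + 24 = 46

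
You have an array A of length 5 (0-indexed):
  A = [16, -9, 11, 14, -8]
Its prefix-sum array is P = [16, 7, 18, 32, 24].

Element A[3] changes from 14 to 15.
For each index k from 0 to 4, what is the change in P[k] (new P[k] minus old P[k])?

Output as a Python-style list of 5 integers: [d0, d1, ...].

Element change: A[3] 14 -> 15, delta = 1
For k < 3: P[k] unchanged, delta_P[k] = 0
For k >= 3: P[k] shifts by exactly 1
Delta array: [0, 0, 0, 1, 1]

Answer: [0, 0, 0, 1, 1]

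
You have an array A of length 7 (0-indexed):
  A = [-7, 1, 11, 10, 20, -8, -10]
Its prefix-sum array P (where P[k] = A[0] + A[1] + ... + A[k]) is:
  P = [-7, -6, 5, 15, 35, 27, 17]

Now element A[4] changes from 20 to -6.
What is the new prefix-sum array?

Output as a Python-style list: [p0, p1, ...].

Change: A[4] 20 -> -6, delta = -26
P[k] for k < 4: unchanged (A[4] not included)
P[k] for k >= 4: shift by delta = -26
  P[0] = -7 + 0 = -7
  P[1] = -6 + 0 = -6
  P[2] = 5 + 0 = 5
  P[3] = 15 + 0 = 15
  P[4] = 35 + -26 = 9
  P[5] = 27 + -26 = 1
  P[6] = 17 + -26 = -9

Answer: [-7, -6, 5, 15, 9, 1, -9]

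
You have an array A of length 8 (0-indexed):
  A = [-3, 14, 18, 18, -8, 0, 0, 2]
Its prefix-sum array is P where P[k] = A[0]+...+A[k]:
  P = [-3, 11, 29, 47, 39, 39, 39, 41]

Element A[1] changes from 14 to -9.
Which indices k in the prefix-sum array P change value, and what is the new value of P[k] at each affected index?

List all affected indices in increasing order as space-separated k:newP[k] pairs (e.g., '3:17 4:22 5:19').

P[k] = A[0] + ... + A[k]
P[k] includes A[1] iff k >= 1
Affected indices: 1, 2, ..., 7; delta = -23
  P[1]: 11 + -23 = -12
  P[2]: 29 + -23 = 6
  P[3]: 47 + -23 = 24
  P[4]: 39 + -23 = 16
  P[5]: 39 + -23 = 16
  P[6]: 39 + -23 = 16
  P[7]: 41 + -23 = 18

Answer: 1:-12 2:6 3:24 4:16 5:16 6:16 7:18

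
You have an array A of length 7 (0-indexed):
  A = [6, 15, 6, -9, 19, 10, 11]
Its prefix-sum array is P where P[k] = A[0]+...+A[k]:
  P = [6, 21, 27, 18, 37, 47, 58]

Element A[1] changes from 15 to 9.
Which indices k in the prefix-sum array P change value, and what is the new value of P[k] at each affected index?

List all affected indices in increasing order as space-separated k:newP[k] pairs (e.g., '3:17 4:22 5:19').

Answer: 1:15 2:21 3:12 4:31 5:41 6:52

Derivation:
P[k] = A[0] + ... + A[k]
P[k] includes A[1] iff k >= 1
Affected indices: 1, 2, ..., 6; delta = -6
  P[1]: 21 + -6 = 15
  P[2]: 27 + -6 = 21
  P[3]: 18 + -6 = 12
  P[4]: 37 + -6 = 31
  P[5]: 47 + -6 = 41
  P[6]: 58 + -6 = 52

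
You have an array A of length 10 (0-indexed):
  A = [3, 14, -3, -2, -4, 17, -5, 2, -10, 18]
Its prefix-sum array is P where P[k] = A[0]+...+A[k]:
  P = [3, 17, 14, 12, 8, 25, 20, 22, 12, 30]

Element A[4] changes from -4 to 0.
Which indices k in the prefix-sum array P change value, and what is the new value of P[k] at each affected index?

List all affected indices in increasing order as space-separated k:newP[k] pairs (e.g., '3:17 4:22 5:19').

Answer: 4:12 5:29 6:24 7:26 8:16 9:34

Derivation:
P[k] = A[0] + ... + A[k]
P[k] includes A[4] iff k >= 4
Affected indices: 4, 5, ..., 9; delta = 4
  P[4]: 8 + 4 = 12
  P[5]: 25 + 4 = 29
  P[6]: 20 + 4 = 24
  P[7]: 22 + 4 = 26
  P[8]: 12 + 4 = 16
  P[9]: 30 + 4 = 34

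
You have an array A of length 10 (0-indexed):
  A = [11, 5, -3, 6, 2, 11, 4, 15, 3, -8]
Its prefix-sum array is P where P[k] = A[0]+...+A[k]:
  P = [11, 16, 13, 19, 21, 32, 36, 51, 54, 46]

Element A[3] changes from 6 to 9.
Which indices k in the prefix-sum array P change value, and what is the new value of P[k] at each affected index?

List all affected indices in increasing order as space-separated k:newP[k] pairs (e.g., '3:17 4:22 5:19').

P[k] = A[0] + ... + A[k]
P[k] includes A[3] iff k >= 3
Affected indices: 3, 4, ..., 9; delta = 3
  P[3]: 19 + 3 = 22
  P[4]: 21 + 3 = 24
  P[5]: 32 + 3 = 35
  P[6]: 36 + 3 = 39
  P[7]: 51 + 3 = 54
  P[8]: 54 + 3 = 57
  P[9]: 46 + 3 = 49

Answer: 3:22 4:24 5:35 6:39 7:54 8:57 9:49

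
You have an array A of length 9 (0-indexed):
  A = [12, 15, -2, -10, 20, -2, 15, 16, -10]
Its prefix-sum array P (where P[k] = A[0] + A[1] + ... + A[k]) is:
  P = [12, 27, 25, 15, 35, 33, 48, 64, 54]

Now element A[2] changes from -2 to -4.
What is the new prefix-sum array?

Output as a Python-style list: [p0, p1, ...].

Answer: [12, 27, 23, 13, 33, 31, 46, 62, 52]

Derivation:
Change: A[2] -2 -> -4, delta = -2
P[k] for k < 2: unchanged (A[2] not included)
P[k] for k >= 2: shift by delta = -2
  P[0] = 12 + 0 = 12
  P[1] = 27 + 0 = 27
  P[2] = 25 + -2 = 23
  P[3] = 15 + -2 = 13
  P[4] = 35 + -2 = 33
  P[5] = 33 + -2 = 31
  P[6] = 48 + -2 = 46
  P[7] = 64 + -2 = 62
  P[8] = 54 + -2 = 52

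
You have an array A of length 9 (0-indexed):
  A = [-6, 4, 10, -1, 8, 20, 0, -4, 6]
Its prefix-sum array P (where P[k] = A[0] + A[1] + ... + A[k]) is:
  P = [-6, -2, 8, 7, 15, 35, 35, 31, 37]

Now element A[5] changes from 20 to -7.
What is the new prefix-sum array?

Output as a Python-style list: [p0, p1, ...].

Answer: [-6, -2, 8, 7, 15, 8, 8, 4, 10]

Derivation:
Change: A[5] 20 -> -7, delta = -27
P[k] for k < 5: unchanged (A[5] not included)
P[k] for k >= 5: shift by delta = -27
  P[0] = -6 + 0 = -6
  P[1] = -2 + 0 = -2
  P[2] = 8 + 0 = 8
  P[3] = 7 + 0 = 7
  P[4] = 15 + 0 = 15
  P[5] = 35 + -27 = 8
  P[6] = 35 + -27 = 8
  P[7] = 31 + -27 = 4
  P[8] = 37 + -27 = 10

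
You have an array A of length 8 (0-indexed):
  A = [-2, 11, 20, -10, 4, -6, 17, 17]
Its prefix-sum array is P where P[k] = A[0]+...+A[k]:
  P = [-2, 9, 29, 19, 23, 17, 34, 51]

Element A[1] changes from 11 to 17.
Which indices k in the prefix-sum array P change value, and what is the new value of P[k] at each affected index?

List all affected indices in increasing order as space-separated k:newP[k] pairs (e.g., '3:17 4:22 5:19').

Answer: 1:15 2:35 3:25 4:29 5:23 6:40 7:57

Derivation:
P[k] = A[0] + ... + A[k]
P[k] includes A[1] iff k >= 1
Affected indices: 1, 2, ..., 7; delta = 6
  P[1]: 9 + 6 = 15
  P[2]: 29 + 6 = 35
  P[3]: 19 + 6 = 25
  P[4]: 23 + 6 = 29
  P[5]: 17 + 6 = 23
  P[6]: 34 + 6 = 40
  P[7]: 51 + 6 = 57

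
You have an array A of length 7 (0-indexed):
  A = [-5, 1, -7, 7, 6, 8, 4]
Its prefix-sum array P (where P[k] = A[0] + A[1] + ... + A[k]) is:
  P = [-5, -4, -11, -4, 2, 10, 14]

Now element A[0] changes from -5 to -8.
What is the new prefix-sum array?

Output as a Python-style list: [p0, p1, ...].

Answer: [-8, -7, -14, -7, -1, 7, 11]

Derivation:
Change: A[0] -5 -> -8, delta = -3
P[k] for k < 0: unchanged (A[0] not included)
P[k] for k >= 0: shift by delta = -3
  P[0] = -5 + -3 = -8
  P[1] = -4 + -3 = -7
  P[2] = -11 + -3 = -14
  P[3] = -4 + -3 = -7
  P[4] = 2 + -3 = -1
  P[5] = 10 + -3 = 7
  P[6] = 14 + -3 = 11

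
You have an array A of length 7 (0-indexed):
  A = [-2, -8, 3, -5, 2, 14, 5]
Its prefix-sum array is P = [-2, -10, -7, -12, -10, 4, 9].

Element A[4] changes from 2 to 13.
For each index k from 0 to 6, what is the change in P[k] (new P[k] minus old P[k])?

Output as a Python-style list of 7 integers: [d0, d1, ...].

Element change: A[4] 2 -> 13, delta = 11
For k < 4: P[k] unchanged, delta_P[k] = 0
For k >= 4: P[k] shifts by exactly 11
Delta array: [0, 0, 0, 0, 11, 11, 11]

Answer: [0, 0, 0, 0, 11, 11, 11]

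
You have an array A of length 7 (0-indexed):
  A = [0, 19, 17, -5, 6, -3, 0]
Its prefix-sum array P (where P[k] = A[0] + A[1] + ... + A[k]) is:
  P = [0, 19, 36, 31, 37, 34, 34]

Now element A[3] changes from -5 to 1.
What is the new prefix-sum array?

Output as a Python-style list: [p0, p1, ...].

Change: A[3] -5 -> 1, delta = 6
P[k] for k < 3: unchanged (A[3] not included)
P[k] for k >= 3: shift by delta = 6
  P[0] = 0 + 0 = 0
  P[1] = 19 + 0 = 19
  P[2] = 36 + 0 = 36
  P[3] = 31 + 6 = 37
  P[4] = 37 + 6 = 43
  P[5] = 34 + 6 = 40
  P[6] = 34 + 6 = 40

Answer: [0, 19, 36, 37, 43, 40, 40]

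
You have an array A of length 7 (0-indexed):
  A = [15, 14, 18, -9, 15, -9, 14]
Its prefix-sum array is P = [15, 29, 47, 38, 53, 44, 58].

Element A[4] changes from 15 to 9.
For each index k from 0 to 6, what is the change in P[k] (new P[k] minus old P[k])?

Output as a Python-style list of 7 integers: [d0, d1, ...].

Answer: [0, 0, 0, 0, -6, -6, -6]

Derivation:
Element change: A[4] 15 -> 9, delta = -6
For k < 4: P[k] unchanged, delta_P[k] = 0
For k >= 4: P[k] shifts by exactly -6
Delta array: [0, 0, 0, 0, -6, -6, -6]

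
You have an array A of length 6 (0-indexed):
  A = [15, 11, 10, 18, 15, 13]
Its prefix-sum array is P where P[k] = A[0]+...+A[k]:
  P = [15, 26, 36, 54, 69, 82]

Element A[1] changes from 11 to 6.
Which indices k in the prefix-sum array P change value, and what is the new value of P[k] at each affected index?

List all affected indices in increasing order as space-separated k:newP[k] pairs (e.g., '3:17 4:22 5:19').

Answer: 1:21 2:31 3:49 4:64 5:77

Derivation:
P[k] = A[0] + ... + A[k]
P[k] includes A[1] iff k >= 1
Affected indices: 1, 2, ..., 5; delta = -5
  P[1]: 26 + -5 = 21
  P[2]: 36 + -5 = 31
  P[3]: 54 + -5 = 49
  P[4]: 69 + -5 = 64
  P[5]: 82 + -5 = 77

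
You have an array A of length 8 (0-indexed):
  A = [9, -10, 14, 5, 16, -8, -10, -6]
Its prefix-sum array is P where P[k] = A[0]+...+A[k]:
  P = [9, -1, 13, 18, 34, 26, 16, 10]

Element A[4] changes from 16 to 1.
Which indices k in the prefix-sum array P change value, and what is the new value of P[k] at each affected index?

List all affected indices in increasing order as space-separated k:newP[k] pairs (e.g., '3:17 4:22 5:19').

Answer: 4:19 5:11 6:1 7:-5

Derivation:
P[k] = A[0] + ... + A[k]
P[k] includes A[4] iff k >= 4
Affected indices: 4, 5, ..., 7; delta = -15
  P[4]: 34 + -15 = 19
  P[5]: 26 + -15 = 11
  P[6]: 16 + -15 = 1
  P[7]: 10 + -15 = -5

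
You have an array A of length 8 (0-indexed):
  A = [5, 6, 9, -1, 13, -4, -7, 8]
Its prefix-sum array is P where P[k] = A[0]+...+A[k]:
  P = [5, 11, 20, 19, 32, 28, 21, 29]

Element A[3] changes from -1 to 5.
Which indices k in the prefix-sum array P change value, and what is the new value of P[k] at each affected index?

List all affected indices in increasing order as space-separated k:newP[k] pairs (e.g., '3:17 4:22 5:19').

P[k] = A[0] + ... + A[k]
P[k] includes A[3] iff k >= 3
Affected indices: 3, 4, ..., 7; delta = 6
  P[3]: 19 + 6 = 25
  P[4]: 32 + 6 = 38
  P[5]: 28 + 6 = 34
  P[6]: 21 + 6 = 27
  P[7]: 29 + 6 = 35

Answer: 3:25 4:38 5:34 6:27 7:35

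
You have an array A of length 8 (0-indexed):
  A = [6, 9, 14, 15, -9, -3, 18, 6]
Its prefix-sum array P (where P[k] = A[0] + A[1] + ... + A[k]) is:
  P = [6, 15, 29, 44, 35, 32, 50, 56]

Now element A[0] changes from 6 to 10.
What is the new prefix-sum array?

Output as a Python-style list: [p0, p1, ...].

Answer: [10, 19, 33, 48, 39, 36, 54, 60]

Derivation:
Change: A[0] 6 -> 10, delta = 4
P[k] for k < 0: unchanged (A[0] not included)
P[k] for k >= 0: shift by delta = 4
  P[0] = 6 + 4 = 10
  P[1] = 15 + 4 = 19
  P[2] = 29 + 4 = 33
  P[3] = 44 + 4 = 48
  P[4] = 35 + 4 = 39
  P[5] = 32 + 4 = 36
  P[6] = 50 + 4 = 54
  P[7] = 56 + 4 = 60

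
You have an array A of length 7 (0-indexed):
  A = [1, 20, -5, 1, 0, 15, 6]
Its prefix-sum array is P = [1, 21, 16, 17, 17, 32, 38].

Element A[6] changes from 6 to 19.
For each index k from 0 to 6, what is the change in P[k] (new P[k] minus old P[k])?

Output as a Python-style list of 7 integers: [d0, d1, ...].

Element change: A[6] 6 -> 19, delta = 13
For k < 6: P[k] unchanged, delta_P[k] = 0
For k >= 6: P[k] shifts by exactly 13
Delta array: [0, 0, 0, 0, 0, 0, 13]

Answer: [0, 0, 0, 0, 0, 0, 13]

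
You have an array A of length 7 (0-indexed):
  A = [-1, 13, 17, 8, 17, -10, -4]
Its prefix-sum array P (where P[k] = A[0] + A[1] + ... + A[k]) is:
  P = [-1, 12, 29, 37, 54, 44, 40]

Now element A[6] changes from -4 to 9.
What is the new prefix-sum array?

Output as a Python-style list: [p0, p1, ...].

Change: A[6] -4 -> 9, delta = 13
P[k] for k < 6: unchanged (A[6] not included)
P[k] for k >= 6: shift by delta = 13
  P[0] = -1 + 0 = -1
  P[1] = 12 + 0 = 12
  P[2] = 29 + 0 = 29
  P[3] = 37 + 0 = 37
  P[4] = 54 + 0 = 54
  P[5] = 44 + 0 = 44
  P[6] = 40 + 13 = 53

Answer: [-1, 12, 29, 37, 54, 44, 53]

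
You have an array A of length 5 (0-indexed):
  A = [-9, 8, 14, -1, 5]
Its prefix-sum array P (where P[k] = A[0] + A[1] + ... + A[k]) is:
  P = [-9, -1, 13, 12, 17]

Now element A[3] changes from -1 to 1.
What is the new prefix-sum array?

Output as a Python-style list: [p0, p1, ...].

Change: A[3] -1 -> 1, delta = 2
P[k] for k < 3: unchanged (A[3] not included)
P[k] for k >= 3: shift by delta = 2
  P[0] = -9 + 0 = -9
  P[1] = -1 + 0 = -1
  P[2] = 13 + 0 = 13
  P[3] = 12 + 2 = 14
  P[4] = 17 + 2 = 19

Answer: [-9, -1, 13, 14, 19]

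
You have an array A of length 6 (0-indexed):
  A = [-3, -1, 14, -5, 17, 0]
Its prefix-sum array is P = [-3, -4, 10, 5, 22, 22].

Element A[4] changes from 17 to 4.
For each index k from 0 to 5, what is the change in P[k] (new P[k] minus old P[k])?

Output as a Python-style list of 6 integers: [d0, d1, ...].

Element change: A[4] 17 -> 4, delta = -13
For k < 4: P[k] unchanged, delta_P[k] = 0
For k >= 4: P[k] shifts by exactly -13
Delta array: [0, 0, 0, 0, -13, -13]

Answer: [0, 0, 0, 0, -13, -13]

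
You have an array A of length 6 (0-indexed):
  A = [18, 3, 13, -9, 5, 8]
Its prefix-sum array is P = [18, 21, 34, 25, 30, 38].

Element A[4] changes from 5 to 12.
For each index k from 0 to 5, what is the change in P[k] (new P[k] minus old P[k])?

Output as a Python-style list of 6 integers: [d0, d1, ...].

Answer: [0, 0, 0, 0, 7, 7]

Derivation:
Element change: A[4] 5 -> 12, delta = 7
For k < 4: P[k] unchanged, delta_P[k] = 0
For k >= 4: P[k] shifts by exactly 7
Delta array: [0, 0, 0, 0, 7, 7]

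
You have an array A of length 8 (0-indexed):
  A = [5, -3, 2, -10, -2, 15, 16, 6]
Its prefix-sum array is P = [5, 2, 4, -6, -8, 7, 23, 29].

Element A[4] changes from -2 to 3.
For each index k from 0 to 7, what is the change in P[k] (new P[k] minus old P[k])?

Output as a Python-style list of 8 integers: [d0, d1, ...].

Element change: A[4] -2 -> 3, delta = 5
For k < 4: P[k] unchanged, delta_P[k] = 0
For k >= 4: P[k] shifts by exactly 5
Delta array: [0, 0, 0, 0, 5, 5, 5, 5]

Answer: [0, 0, 0, 0, 5, 5, 5, 5]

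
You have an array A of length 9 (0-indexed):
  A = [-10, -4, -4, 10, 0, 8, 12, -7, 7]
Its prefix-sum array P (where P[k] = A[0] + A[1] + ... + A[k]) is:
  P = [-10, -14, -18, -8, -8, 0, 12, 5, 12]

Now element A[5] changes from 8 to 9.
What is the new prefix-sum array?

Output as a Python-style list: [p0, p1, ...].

Change: A[5] 8 -> 9, delta = 1
P[k] for k < 5: unchanged (A[5] not included)
P[k] for k >= 5: shift by delta = 1
  P[0] = -10 + 0 = -10
  P[1] = -14 + 0 = -14
  P[2] = -18 + 0 = -18
  P[3] = -8 + 0 = -8
  P[4] = -8 + 0 = -8
  P[5] = 0 + 1 = 1
  P[6] = 12 + 1 = 13
  P[7] = 5 + 1 = 6
  P[8] = 12 + 1 = 13

Answer: [-10, -14, -18, -8, -8, 1, 13, 6, 13]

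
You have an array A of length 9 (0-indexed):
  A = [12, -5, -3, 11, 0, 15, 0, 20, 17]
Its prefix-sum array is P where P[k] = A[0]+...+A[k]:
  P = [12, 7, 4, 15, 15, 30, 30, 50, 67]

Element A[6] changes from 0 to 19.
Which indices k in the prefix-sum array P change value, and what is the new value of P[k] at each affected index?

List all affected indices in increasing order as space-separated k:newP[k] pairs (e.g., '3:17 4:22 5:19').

Answer: 6:49 7:69 8:86

Derivation:
P[k] = A[0] + ... + A[k]
P[k] includes A[6] iff k >= 6
Affected indices: 6, 7, ..., 8; delta = 19
  P[6]: 30 + 19 = 49
  P[7]: 50 + 19 = 69
  P[8]: 67 + 19 = 86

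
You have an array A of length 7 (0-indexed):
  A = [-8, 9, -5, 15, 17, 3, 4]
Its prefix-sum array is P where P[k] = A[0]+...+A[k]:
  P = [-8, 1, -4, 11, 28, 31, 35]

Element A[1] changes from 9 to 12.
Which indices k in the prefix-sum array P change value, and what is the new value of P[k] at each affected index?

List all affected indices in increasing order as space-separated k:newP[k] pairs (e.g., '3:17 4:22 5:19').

P[k] = A[0] + ... + A[k]
P[k] includes A[1] iff k >= 1
Affected indices: 1, 2, ..., 6; delta = 3
  P[1]: 1 + 3 = 4
  P[2]: -4 + 3 = -1
  P[3]: 11 + 3 = 14
  P[4]: 28 + 3 = 31
  P[5]: 31 + 3 = 34
  P[6]: 35 + 3 = 38

Answer: 1:4 2:-1 3:14 4:31 5:34 6:38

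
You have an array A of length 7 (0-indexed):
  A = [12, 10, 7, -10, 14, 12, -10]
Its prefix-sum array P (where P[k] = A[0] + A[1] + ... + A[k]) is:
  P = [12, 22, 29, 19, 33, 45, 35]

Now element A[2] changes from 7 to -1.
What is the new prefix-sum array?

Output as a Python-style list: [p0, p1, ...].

Change: A[2] 7 -> -1, delta = -8
P[k] for k < 2: unchanged (A[2] not included)
P[k] for k >= 2: shift by delta = -8
  P[0] = 12 + 0 = 12
  P[1] = 22 + 0 = 22
  P[2] = 29 + -8 = 21
  P[3] = 19 + -8 = 11
  P[4] = 33 + -8 = 25
  P[5] = 45 + -8 = 37
  P[6] = 35 + -8 = 27

Answer: [12, 22, 21, 11, 25, 37, 27]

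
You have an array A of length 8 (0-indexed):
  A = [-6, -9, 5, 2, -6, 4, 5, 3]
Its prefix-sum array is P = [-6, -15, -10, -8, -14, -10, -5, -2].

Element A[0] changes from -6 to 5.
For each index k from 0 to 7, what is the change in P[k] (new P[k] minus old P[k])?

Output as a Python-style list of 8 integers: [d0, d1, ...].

Answer: [11, 11, 11, 11, 11, 11, 11, 11]

Derivation:
Element change: A[0] -6 -> 5, delta = 11
For k < 0: P[k] unchanged, delta_P[k] = 0
For k >= 0: P[k] shifts by exactly 11
Delta array: [11, 11, 11, 11, 11, 11, 11, 11]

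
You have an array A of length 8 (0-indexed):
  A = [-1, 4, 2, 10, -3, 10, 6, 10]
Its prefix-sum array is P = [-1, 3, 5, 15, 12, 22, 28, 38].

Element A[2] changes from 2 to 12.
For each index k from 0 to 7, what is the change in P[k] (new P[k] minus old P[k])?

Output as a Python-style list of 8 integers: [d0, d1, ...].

Element change: A[2] 2 -> 12, delta = 10
For k < 2: P[k] unchanged, delta_P[k] = 0
For k >= 2: P[k] shifts by exactly 10
Delta array: [0, 0, 10, 10, 10, 10, 10, 10]

Answer: [0, 0, 10, 10, 10, 10, 10, 10]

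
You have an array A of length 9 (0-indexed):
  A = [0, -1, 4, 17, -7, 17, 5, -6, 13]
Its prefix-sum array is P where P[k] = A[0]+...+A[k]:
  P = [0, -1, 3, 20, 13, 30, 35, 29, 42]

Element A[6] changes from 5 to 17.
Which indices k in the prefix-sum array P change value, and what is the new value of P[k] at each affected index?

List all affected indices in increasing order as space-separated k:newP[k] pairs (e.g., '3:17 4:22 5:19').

P[k] = A[0] + ... + A[k]
P[k] includes A[6] iff k >= 6
Affected indices: 6, 7, ..., 8; delta = 12
  P[6]: 35 + 12 = 47
  P[7]: 29 + 12 = 41
  P[8]: 42 + 12 = 54

Answer: 6:47 7:41 8:54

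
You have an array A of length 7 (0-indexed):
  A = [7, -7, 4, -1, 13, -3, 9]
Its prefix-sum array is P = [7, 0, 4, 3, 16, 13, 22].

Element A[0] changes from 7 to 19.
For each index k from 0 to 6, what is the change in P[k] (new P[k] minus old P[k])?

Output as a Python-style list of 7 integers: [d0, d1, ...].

Answer: [12, 12, 12, 12, 12, 12, 12]

Derivation:
Element change: A[0] 7 -> 19, delta = 12
For k < 0: P[k] unchanged, delta_P[k] = 0
For k >= 0: P[k] shifts by exactly 12
Delta array: [12, 12, 12, 12, 12, 12, 12]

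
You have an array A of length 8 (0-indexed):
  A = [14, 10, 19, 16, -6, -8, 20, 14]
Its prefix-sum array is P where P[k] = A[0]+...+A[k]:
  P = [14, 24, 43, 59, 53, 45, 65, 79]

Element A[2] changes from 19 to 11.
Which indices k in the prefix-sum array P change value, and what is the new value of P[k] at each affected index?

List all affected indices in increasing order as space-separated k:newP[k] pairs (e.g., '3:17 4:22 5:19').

Answer: 2:35 3:51 4:45 5:37 6:57 7:71

Derivation:
P[k] = A[0] + ... + A[k]
P[k] includes A[2] iff k >= 2
Affected indices: 2, 3, ..., 7; delta = -8
  P[2]: 43 + -8 = 35
  P[3]: 59 + -8 = 51
  P[4]: 53 + -8 = 45
  P[5]: 45 + -8 = 37
  P[6]: 65 + -8 = 57
  P[7]: 79 + -8 = 71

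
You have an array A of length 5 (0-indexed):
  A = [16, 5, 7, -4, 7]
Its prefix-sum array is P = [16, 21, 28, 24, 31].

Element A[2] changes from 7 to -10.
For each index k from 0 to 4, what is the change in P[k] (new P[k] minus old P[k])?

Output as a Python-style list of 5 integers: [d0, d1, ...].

Element change: A[2] 7 -> -10, delta = -17
For k < 2: P[k] unchanged, delta_P[k] = 0
For k >= 2: P[k] shifts by exactly -17
Delta array: [0, 0, -17, -17, -17]

Answer: [0, 0, -17, -17, -17]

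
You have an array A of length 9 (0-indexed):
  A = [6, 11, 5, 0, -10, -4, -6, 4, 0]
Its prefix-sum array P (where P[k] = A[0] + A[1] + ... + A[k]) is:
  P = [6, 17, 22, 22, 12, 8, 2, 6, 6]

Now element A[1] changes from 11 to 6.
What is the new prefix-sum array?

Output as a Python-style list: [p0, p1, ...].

Change: A[1] 11 -> 6, delta = -5
P[k] for k < 1: unchanged (A[1] not included)
P[k] for k >= 1: shift by delta = -5
  P[0] = 6 + 0 = 6
  P[1] = 17 + -5 = 12
  P[2] = 22 + -5 = 17
  P[3] = 22 + -5 = 17
  P[4] = 12 + -5 = 7
  P[5] = 8 + -5 = 3
  P[6] = 2 + -5 = -3
  P[7] = 6 + -5 = 1
  P[8] = 6 + -5 = 1

Answer: [6, 12, 17, 17, 7, 3, -3, 1, 1]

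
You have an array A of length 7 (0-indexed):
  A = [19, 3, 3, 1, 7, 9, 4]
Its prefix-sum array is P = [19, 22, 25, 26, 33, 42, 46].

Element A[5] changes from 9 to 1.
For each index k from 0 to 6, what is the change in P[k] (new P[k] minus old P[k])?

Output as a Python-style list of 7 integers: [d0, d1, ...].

Element change: A[5] 9 -> 1, delta = -8
For k < 5: P[k] unchanged, delta_P[k] = 0
For k >= 5: P[k] shifts by exactly -8
Delta array: [0, 0, 0, 0, 0, -8, -8]

Answer: [0, 0, 0, 0, 0, -8, -8]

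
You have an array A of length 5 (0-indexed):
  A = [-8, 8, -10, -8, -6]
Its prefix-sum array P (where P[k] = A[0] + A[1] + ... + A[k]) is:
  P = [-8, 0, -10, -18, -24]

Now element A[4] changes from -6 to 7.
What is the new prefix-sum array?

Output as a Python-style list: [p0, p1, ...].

Change: A[4] -6 -> 7, delta = 13
P[k] for k < 4: unchanged (A[4] not included)
P[k] for k >= 4: shift by delta = 13
  P[0] = -8 + 0 = -8
  P[1] = 0 + 0 = 0
  P[2] = -10 + 0 = -10
  P[3] = -18 + 0 = -18
  P[4] = -24 + 13 = -11

Answer: [-8, 0, -10, -18, -11]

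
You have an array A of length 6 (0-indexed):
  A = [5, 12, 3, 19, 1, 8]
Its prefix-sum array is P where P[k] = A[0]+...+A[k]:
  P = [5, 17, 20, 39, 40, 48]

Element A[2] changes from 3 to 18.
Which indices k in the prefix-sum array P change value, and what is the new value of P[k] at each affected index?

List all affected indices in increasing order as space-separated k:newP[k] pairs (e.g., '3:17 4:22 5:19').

P[k] = A[0] + ... + A[k]
P[k] includes A[2] iff k >= 2
Affected indices: 2, 3, ..., 5; delta = 15
  P[2]: 20 + 15 = 35
  P[3]: 39 + 15 = 54
  P[4]: 40 + 15 = 55
  P[5]: 48 + 15 = 63

Answer: 2:35 3:54 4:55 5:63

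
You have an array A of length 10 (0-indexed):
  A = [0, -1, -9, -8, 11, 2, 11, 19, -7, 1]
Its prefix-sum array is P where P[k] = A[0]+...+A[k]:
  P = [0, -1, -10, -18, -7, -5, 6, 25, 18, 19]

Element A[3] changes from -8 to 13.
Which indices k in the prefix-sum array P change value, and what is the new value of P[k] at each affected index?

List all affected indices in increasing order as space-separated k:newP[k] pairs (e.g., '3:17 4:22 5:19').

P[k] = A[0] + ... + A[k]
P[k] includes A[3] iff k >= 3
Affected indices: 3, 4, ..., 9; delta = 21
  P[3]: -18 + 21 = 3
  P[4]: -7 + 21 = 14
  P[5]: -5 + 21 = 16
  P[6]: 6 + 21 = 27
  P[7]: 25 + 21 = 46
  P[8]: 18 + 21 = 39
  P[9]: 19 + 21 = 40

Answer: 3:3 4:14 5:16 6:27 7:46 8:39 9:40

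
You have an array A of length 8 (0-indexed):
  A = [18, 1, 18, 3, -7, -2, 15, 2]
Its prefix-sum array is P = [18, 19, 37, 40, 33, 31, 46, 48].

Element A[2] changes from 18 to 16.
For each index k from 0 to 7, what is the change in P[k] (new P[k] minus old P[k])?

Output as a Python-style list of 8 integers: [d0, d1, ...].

Element change: A[2] 18 -> 16, delta = -2
For k < 2: P[k] unchanged, delta_P[k] = 0
For k >= 2: P[k] shifts by exactly -2
Delta array: [0, 0, -2, -2, -2, -2, -2, -2]

Answer: [0, 0, -2, -2, -2, -2, -2, -2]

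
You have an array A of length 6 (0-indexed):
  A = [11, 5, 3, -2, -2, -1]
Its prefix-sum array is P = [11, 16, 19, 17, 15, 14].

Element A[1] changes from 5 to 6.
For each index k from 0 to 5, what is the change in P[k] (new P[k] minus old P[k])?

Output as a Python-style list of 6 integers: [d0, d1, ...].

Element change: A[1] 5 -> 6, delta = 1
For k < 1: P[k] unchanged, delta_P[k] = 0
For k >= 1: P[k] shifts by exactly 1
Delta array: [0, 1, 1, 1, 1, 1]

Answer: [0, 1, 1, 1, 1, 1]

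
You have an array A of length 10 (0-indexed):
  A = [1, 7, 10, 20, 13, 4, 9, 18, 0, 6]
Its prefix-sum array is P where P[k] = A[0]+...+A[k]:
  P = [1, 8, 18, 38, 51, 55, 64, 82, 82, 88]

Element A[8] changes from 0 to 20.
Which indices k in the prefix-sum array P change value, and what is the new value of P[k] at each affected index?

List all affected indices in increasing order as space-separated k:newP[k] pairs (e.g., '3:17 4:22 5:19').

P[k] = A[0] + ... + A[k]
P[k] includes A[8] iff k >= 8
Affected indices: 8, 9, ..., 9; delta = 20
  P[8]: 82 + 20 = 102
  P[9]: 88 + 20 = 108

Answer: 8:102 9:108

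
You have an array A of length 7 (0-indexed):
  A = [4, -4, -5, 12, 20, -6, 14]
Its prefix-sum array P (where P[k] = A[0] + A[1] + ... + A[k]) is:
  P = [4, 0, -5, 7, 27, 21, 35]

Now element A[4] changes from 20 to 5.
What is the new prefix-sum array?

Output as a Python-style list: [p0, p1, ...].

Change: A[4] 20 -> 5, delta = -15
P[k] for k < 4: unchanged (A[4] not included)
P[k] for k >= 4: shift by delta = -15
  P[0] = 4 + 0 = 4
  P[1] = 0 + 0 = 0
  P[2] = -5 + 0 = -5
  P[3] = 7 + 0 = 7
  P[4] = 27 + -15 = 12
  P[5] = 21 + -15 = 6
  P[6] = 35 + -15 = 20

Answer: [4, 0, -5, 7, 12, 6, 20]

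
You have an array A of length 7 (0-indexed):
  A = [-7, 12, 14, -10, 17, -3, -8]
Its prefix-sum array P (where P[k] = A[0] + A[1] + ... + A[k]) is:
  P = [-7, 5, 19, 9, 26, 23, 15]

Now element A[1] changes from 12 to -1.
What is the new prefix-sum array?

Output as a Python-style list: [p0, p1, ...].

Answer: [-7, -8, 6, -4, 13, 10, 2]

Derivation:
Change: A[1] 12 -> -1, delta = -13
P[k] for k < 1: unchanged (A[1] not included)
P[k] for k >= 1: shift by delta = -13
  P[0] = -7 + 0 = -7
  P[1] = 5 + -13 = -8
  P[2] = 19 + -13 = 6
  P[3] = 9 + -13 = -4
  P[4] = 26 + -13 = 13
  P[5] = 23 + -13 = 10
  P[6] = 15 + -13 = 2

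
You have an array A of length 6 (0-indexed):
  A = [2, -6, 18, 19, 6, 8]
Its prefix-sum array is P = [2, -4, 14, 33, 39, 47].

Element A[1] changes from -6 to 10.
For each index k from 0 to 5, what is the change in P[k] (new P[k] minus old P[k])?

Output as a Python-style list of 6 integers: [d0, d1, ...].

Element change: A[1] -6 -> 10, delta = 16
For k < 1: P[k] unchanged, delta_P[k] = 0
For k >= 1: P[k] shifts by exactly 16
Delta array: [0, 16, 16, 16, 16, 16]

Answer: [0, 16, 16, 16, 16, 16]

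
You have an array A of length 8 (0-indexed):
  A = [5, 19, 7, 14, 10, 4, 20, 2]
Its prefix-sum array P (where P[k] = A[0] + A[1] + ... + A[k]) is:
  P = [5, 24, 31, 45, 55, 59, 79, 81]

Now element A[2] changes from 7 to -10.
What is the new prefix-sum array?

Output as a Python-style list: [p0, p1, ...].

Change: A[2] 7 -> -10, delta = -17
P[k] for k < 2: unchanged (A[2] not included)
P[k] for k >= 2: shift by delta = -17
  P[0] = 5 + 0 = 5
  P[1] = 24 + 0 = 24
  P[2] = 31 + -17 = 14
  P[3] = 45 + -17 = 28
  P[4] = 55 + -17 = 38
  P[5] = 59 + -17 = 42
  P[6] = 79 + -17 = 62
  P[7] = 81 + -17 = 64

Answer: [5, 24, 14, 28, 38, 42, 62, 64]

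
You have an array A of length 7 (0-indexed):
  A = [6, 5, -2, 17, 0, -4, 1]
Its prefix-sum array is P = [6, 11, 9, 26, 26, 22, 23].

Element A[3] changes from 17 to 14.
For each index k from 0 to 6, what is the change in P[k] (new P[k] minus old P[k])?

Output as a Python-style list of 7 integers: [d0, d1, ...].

Element change: A[3] 17 -> 14, delta = -3
For k < 3: P[k] unchanged, delta_P[k] = 0
For k >= 3: P[k] shifts by exactly -3
Delta array: [0, 0, 0, -3, -3, -3, -3]

Answer: [0, 0, 0, -3, -3, -3, -3]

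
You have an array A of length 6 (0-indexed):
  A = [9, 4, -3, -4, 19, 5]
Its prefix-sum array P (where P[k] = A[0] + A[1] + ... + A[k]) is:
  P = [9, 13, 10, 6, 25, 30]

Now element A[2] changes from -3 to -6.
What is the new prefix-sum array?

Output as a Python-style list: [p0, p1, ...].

Answer: [9, 13, 7, 3, 22, 27]

Derivation:
Change: A[2] -3 -> -6, delta = -3
P[k] for k < 2: unchanged (A[2] not included)
P[k] for k >= 2: shift by delta = -3
  P[0] = 9 + 0 = 9
  P[1] = 13 + 0 = 13
  P[2] = 10 + -3 = 7
  P[3] = 6 + -3 = 3
  P[4] = 25 + -3 = 22
  P[5] = 30 + -3 = 27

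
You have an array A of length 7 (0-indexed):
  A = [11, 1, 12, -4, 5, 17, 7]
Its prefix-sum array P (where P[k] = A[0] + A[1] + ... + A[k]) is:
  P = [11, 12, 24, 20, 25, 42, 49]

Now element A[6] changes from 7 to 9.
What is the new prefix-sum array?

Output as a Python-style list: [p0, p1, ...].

Answer: [11, 12, 24, 20, 25, 42, 51]

Derivation:
Change: A[6] 7 -> 9, delta = 2
P[k] for k < 6: unchanged (A[6] not included)
P[k] for k >= 6: shift by delta = 2
  P[0] = 11 + 0 = 11
  P[1] = 12 + 0 = 12
  P[2] = 24 + 0 = 24
  P[3] = 20 + 0 = 20
  P[4] = 25 + 0 = 25
  P[5] = 42 + 0 = 42
  P[6] = 49 + 2 = 51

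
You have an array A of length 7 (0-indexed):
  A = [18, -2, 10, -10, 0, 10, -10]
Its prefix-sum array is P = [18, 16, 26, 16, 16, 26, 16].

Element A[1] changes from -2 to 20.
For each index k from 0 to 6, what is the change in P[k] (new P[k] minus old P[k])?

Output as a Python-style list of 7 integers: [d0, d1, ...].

Answer: [0, 22, 22, 22, 22, 22, 22]

Derivation:
Element change: A[1] -2 -> 20, delta = 22
For k < 1: P[k] unchanged, delta_P[k] = 0
For k >= 1: P[k] shifts by exactly 22
Delta array: [0, 22, 22, 22, 22, 22, 22]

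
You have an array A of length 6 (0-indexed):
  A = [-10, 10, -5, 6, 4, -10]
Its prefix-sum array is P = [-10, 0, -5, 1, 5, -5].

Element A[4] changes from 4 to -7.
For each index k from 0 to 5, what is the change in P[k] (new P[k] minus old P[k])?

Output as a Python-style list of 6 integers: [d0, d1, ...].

Element change: A[4] 4 -> -7, delta = -11
For k < 4: P[k] unchanged, delta_P[k] = 0
For k >= 4: P[k] shifts by exactly -11
Delta array: [0, 0, 0, 0, -11, -11]

Answer: [0, 0, 0, 0, -11, -11]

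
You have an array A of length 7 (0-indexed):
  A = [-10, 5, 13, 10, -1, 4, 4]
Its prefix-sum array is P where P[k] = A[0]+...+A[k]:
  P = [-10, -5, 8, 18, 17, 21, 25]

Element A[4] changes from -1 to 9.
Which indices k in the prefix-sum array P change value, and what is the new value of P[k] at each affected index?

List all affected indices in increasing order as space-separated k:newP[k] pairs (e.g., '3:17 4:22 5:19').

P[k] = A[0] + ... + A[k]
P[k] includes A[4] iff k >= 4
Affected indices: 4, 5, ..., 6; delta = 10
  P[4]: 17 + 10 = 27
  P[5]: 21 + 10 = 31
  P[6]: 25 + 10 = 35

Answer: 4:27 5:31 6:35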